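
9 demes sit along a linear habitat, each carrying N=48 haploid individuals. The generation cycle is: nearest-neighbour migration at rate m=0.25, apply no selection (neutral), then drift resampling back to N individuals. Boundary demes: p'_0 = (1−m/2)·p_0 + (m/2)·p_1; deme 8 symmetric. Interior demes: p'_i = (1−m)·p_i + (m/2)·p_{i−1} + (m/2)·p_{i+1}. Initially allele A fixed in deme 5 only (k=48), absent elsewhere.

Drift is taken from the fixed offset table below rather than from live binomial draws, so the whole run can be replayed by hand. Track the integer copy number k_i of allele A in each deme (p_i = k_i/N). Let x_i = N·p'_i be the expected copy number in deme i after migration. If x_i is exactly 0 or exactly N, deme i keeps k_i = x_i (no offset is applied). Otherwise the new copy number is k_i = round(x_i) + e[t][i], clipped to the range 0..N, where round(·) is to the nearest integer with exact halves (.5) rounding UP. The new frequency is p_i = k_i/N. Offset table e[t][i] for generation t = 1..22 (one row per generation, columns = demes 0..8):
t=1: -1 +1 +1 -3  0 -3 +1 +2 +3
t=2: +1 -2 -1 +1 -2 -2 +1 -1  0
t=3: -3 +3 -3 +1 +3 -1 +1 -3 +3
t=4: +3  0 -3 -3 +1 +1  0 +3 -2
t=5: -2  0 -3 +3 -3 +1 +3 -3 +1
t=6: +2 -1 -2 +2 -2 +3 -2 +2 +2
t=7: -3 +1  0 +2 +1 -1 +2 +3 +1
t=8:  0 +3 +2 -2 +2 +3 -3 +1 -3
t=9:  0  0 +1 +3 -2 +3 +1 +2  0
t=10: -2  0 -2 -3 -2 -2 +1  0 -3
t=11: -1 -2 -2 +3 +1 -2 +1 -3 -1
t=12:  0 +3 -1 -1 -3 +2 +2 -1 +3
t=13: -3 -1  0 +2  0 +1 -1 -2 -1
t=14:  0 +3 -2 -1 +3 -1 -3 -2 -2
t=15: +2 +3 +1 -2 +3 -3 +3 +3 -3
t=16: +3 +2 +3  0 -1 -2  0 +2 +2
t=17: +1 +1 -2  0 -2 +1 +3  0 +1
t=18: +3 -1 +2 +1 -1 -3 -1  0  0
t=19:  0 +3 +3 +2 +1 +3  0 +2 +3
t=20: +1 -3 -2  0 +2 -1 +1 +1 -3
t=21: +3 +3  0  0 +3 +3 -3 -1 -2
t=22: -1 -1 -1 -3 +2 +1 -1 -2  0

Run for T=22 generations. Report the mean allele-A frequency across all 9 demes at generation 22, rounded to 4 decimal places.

t=0: k=[0 0 0 0 0 48 0 0 0]
t=1: x=[0.0000 0.0000 0.0000 0.0000 6.0000 36.0000 6.0000 0.0000 0.0000] k=[0 0 0 0 6 33 7 0 0]
t=2: x=[0.0000 0.0000 0.0000 0.7500 8.6250 26.3750 9.3750 0.8750 0.0000] k=[0 0 0 2 7 24 10 0 0]
t=3: x=[0.0000 0.0000 0.2500 2.3750 8.5000 20.1250 10.5000 1.2500 0.0000] k=[0 0 0 3 12 19 12 0 0]
t=4: x=[0.0000 0.0000 0.3750 3.7500 11.7500 17.2500 11.3750 1.5000 0.0000] k=[0 0 0 1 13 18 11 5 0]
t=5: x=[0.0000 0.0000 0.1250 2.3750 12.1250 16.5000 11.1250 5.1250 0.6250] k=[0 0 0 5 9 18 14 2 2]
t=6: x=[0.0000 0.0000 0.6250 4.8750 9.6250 16.3750 13.0000 3.5000 2.0000] k=[0 0 0 7 8 19 11 6 4]
t=7: x=[0.0000 0.0000 0.8750 6.2500 9.2500 16.6250 11.3750 6.3750 4.2500] k=[0 0 1 8 10 16 13 9 5]
t=8: x=[0.0000 0.1250 1.7500 7.3750 10.5000 14.8750 12.8750 9.0000 5.5000] k=[0 3 4 5 13 18 10 10 3]
t=9: x=[0.3750 2.7500 4.0000 5.8750 12.6250 16.3750 11.0000 9.1250 3.8750] k=[0 3 5 9 11 19 12 11 4]
t=10: x=[0.3750 2.8750 5.2500 8.7500 11.7500 17.1250 12.7500 10.2500 4.8750] k=[0 3 3 6 10 15 14 10 2]
t=11: x=[0.3750 2.6250 3.3750 6.1250 10.1250 14.2500 13.6250 9.5000 3.0000] k=[0 1 1 9 11 12 15 7 2]
t=12: x=[0.1250 0.8750 2.0000 8.2500 10.8750 12.2500 13.6250 7.3750 2.6250] k=[0 4 1 7 8 14 16 6 6]
t=13: x=[0.5000 3.1250 2.1250 6.3750 8.6250 13.5000 14.5000 7.2500 6.0000] k=[0 2 2 8 9 15 14 5 5]
t=14: x=[0.2500 1.7500 2.7500 7.3750 9.6250 14.1250 13.0000 6.1250 5.0000] k=[0 5 1 6 13 13 10 4 3]
t=15: x=[0.6250 3.8750 2.1250 6.2500 12.1250 12.6250 9.6250 4.6250 3.1250] k=[3 7 3 4 15 10 13 8 0]
t=16: x=[3.5000 6.0000 3.6250 5.2500 13.0000 11.0000 12.0000 7.6250 1.0000] k=[7 8 7 5 12 9 12 10 3]
t=17: x=[7.1250 7.7500 6.8750 6.1250 10.7500 9.7500 11.3750 9.3750 3.8750] k=[8 9 5 6 9 11 14 9 5]
t=18: x=[8.1250 8.3750 5.6250 6.2500 8.8750 11.1250 13.0000 9.1250 5.5000] k=[11 7 8 7 8 8 12 9 6]
t=19: x=[10.5000 7.6250 7.7500 7.2500 7.8750 8.5000 11.1250 9.0000 6.3750] k=[11 11 11 9 9 12 11 11 9]
t=20: x=[11.0000 11.0000 10.7500 9.2500 9.3750 11.5000 11.1250 10.7500 9.2500] k=[12 8 9 9 11 11 12 12 6]
t=21: x=[11.5000 8.6250 8.8750 9.2500 10.7500 11.1250 11.8750 11.2500 6.7500] k=[15 12 9 9 14 14 9 10 5]
t=22: x=[14.6250 12.0000 9.3750 9.6250 13.3750 13.3750 9.7500 9.2500 5.6250] k=[14 11 8 7 15 14 9 7 6]

0.2106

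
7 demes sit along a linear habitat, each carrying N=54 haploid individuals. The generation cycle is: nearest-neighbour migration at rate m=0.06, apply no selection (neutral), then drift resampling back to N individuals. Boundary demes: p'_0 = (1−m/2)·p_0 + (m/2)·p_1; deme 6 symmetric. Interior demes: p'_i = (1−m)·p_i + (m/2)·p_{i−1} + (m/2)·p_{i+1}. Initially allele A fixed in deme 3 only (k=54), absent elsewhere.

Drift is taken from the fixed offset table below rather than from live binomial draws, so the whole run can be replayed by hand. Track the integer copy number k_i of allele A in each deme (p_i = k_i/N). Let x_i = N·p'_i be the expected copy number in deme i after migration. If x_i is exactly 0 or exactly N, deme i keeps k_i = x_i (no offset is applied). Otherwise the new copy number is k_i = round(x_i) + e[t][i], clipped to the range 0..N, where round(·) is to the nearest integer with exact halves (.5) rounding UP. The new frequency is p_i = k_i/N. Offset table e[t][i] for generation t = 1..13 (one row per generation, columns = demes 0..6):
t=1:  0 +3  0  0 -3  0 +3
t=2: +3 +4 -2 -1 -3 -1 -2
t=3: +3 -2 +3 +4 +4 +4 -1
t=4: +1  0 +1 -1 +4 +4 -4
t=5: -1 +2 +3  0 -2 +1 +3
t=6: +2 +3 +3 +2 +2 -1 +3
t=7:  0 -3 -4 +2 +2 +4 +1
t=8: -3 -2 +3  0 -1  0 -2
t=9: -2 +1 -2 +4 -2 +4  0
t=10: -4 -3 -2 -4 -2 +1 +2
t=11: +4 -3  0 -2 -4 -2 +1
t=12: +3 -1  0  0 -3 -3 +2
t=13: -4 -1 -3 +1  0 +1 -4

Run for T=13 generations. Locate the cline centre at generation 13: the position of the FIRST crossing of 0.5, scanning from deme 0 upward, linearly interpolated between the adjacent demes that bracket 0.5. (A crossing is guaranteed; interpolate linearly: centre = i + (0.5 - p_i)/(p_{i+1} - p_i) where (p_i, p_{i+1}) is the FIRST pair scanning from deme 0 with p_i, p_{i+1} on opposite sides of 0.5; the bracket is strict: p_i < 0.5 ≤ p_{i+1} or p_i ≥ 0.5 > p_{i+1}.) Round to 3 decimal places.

2.739

t=0: k=[0 0 0 54 0 0 0]
t=1: x=[0.0000 0.0000 1.6200 50.7600 1.6200 0.0000 0.0000] k=[0 0 2 51 0 0 0]
t=2: x=[0.0000 0.0600 3.4100 48.0000 1.5300 0.0000 0.0000] k=[0 4 1 47 0 0 0]
t=3: x=[0.1200 3.7900 2.4700 44.2100 1.4100 0.0000 0.0000] k=[3 2 5 48 5 0 0]
t=4: x=[2.9700 2.1200 6.2000 45.4200 6.1400 0.1500 0.0000] k=[4 2 7 44 10 4 0]
t=5: x=[3.9400 2.2100 7.9600 41.8700 10.8400 4.0600 0.1200] k=[3 4 11 42 9 5 3]
t=6: x=[3.0300 4.1800 11.7200 40.0800 9.8700 5.0600 3.0600] k=[5 7 15 42 12 4 6]
t=7: x=[5.0600 7.1800 15.5700 40.2900 12.6600 4.3000 5.9400] k=[5 4 12 42 15 8 7]
t=8: x=[4.9700 4.2700 12.6600 40.2900 15.6000 8.1800 7.0300] k=[2 2 16 40 15 8 5]
t=9: x=[2.0000 2.4200 16.3000 38.5300 15.5400 8.1200 5.0900] k=[0 3 14 43 14 12 5]
t=10: x=[0.0900 3.2400 14.5400 41.2600 14.8100 11.8500 5.2100] k=[0 0 13 37 13 13 7]
t=11: x=[0.0000 0.3900 13.3300 35.5600 13.7200 12.8200 7.1800] k=[0 0 13 34 10 11 8]
t=12: x=[0.0000 0.3900 13.2400 32.6500 10.7500 10.8800 8.0900] k=[0 0 13 33 8 8 10]
t=13: x=[0.0000 0.3900 13.2100 31.6500 8.7500 8.0600 9.9400] k=[0 0 10 33 9 9 6]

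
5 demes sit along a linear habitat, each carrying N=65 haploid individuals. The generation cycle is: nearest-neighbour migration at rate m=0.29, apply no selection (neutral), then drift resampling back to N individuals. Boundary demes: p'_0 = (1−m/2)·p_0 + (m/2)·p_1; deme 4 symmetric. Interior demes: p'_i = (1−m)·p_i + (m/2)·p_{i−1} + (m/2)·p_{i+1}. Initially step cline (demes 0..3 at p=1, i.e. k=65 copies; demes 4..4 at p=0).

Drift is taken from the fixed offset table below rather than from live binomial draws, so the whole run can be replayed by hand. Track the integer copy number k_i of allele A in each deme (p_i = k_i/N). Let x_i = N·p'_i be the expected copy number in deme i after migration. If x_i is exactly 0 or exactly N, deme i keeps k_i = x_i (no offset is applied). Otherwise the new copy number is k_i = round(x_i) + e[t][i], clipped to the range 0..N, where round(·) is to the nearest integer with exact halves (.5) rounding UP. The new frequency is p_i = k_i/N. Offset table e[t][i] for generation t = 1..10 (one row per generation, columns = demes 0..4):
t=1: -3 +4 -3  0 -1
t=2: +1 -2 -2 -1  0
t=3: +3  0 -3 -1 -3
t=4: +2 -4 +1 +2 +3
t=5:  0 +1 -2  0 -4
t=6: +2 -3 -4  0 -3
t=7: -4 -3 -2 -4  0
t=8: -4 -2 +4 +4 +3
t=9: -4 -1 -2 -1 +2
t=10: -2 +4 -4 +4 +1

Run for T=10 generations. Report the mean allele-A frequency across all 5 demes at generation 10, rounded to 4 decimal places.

0.6923

t=0: k=[65 65 65 65 0]
t=1: x=[65.0000 65.0000 65.0000 55.5750 9.4250] k=[65 65 65 56 8]
t=2: x=[65.0000 65.0000 63.6950 50.3450 14.9600] k=[65 65 62 49 15]
t=3: x=[65.0000 64.5650 60.5500 45.9550 19.9300] k=[65 65 58 45 17]
t=4: x=[65.0000 63.9850 57.1300 42.8250 21.0600] k=[65 60 58 45 24]
t=5: x=[64.2750 60.4350 56.4050 43.8400 27.0450] k=[64 61 54 44 23]
t=6: x=[63.5650 60.4200 53.5650 42.4050 26.0450] k=[65 57 50 42 23]
t=7: x=[63.8400 57.1450 49.8550 40.4050 25.7550] k=[60 54 48 36 26]
t=8: x=[59.1300 54.0000 47.1300 36.2900 27.4500] k=[55 52 51 40 30]
t=9: x=[54.5650 52.2900 49.5500 40.1450 31.4500] k=[51 51 48 39 33]
t=10: x=[51.0000 50.5650 47.1300 39.4350 33.8700] k=[49 55 43 43 35]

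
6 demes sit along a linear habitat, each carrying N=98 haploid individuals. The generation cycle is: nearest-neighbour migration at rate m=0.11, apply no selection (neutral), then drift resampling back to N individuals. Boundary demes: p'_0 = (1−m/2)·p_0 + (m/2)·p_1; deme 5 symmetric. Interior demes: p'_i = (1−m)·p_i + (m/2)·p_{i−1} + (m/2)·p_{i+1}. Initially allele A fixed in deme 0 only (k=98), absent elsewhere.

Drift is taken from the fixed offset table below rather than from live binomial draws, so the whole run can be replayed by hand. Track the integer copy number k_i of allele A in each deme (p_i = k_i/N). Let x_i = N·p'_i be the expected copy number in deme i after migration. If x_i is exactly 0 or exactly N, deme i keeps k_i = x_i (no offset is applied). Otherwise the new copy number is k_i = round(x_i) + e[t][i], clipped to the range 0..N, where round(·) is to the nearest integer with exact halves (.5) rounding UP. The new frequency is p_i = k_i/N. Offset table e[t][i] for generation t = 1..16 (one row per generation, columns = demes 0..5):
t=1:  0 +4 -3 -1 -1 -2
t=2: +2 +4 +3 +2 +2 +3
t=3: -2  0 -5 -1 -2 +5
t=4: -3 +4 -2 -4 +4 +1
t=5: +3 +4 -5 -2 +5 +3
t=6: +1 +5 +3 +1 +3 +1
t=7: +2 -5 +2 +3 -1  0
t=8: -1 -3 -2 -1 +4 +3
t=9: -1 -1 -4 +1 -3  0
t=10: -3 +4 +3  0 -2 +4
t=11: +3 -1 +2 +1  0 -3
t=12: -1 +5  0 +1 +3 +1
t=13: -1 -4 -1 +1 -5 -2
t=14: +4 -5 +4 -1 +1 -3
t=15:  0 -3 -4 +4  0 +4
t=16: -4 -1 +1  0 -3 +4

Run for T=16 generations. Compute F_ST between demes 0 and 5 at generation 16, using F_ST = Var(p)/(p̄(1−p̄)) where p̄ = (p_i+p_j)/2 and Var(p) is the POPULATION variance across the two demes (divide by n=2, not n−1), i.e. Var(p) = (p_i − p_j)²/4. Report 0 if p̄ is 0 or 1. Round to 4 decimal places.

0.2636

t=0: k=[98 0 0 0 0 0]
t=1: x=[92.6100 5.3900 0.0000 0.0000 0.0000 0.0000] k=[93 9 0 0 0 0]
t=2: x=[88.3800 13.1250 0.4950 0.0000 0.0000 0.0000] k=[90 17 3 0 0 0]
t=3: x=[85.9850 20.2450 3.6050 0.1650 0.0000 0.0000] k=[84 20 0 0 0 0]
t=4: x=[80.4800 22.4200 1.1000 0.0000 0.0000 0.0000] k=[77 26 0 0 0 0]
t=5: x=[74.1950 27.3750 1.4300 0.0000 0.0000 0.0000] k=[77 31 0 0 0 0]
t=6: x=[74.4700 31.8250 1.7050 0.0000 0.0000 0.0000] k=[75 37 5 0 0 0]
t=7: x=[72.9100 37.3300 6.4850 0.2750 0.0000 0.0000] k=[75 32 8 3 0 0]
t=8: x=[72.6350 33.0450 9.0450 3.1100 0.1650 0.0000] k=[72 30 7 2 4 0]
t=9: x=[69.6900 31.0450 7.9900 2.3850 3.6700 0.2200] k=[69 30 4 3 1 0]
t=10: x=[66.8550 30.7150 5.3750 2.9450 1.0550 0.0550] k=[64 35 8 3 0 4]
t=11: x=[62.4050 35.1100 9.2100 3.1100 0.3850 3.7800] k=[65 34 11 4 0 1]
t=12: x=[63.2950 34.4400 11.8800 4.1650 0.2750 0.9450] k=[62 39 12 5 3 2]
t=13: x=[60.7350 38.7800 13.1000 5.2750 3.0550 2.0550] k=[60 35 12 6 0 0]
t=14: x=[58.6250 35.1100 12.9350 6.0000 0.3300 0.0000] k=[63 30 17 5 1 0]
t=15: x=[61.1850 31.1000 17.0550 5.4400 1.1650 0.0550] k=[61 28 13 9 1 4]
t=16: x=[59.1850 28.9900 13.6050 8.7800 1.6050 3.8350] k=[55 28 15 9 0 8]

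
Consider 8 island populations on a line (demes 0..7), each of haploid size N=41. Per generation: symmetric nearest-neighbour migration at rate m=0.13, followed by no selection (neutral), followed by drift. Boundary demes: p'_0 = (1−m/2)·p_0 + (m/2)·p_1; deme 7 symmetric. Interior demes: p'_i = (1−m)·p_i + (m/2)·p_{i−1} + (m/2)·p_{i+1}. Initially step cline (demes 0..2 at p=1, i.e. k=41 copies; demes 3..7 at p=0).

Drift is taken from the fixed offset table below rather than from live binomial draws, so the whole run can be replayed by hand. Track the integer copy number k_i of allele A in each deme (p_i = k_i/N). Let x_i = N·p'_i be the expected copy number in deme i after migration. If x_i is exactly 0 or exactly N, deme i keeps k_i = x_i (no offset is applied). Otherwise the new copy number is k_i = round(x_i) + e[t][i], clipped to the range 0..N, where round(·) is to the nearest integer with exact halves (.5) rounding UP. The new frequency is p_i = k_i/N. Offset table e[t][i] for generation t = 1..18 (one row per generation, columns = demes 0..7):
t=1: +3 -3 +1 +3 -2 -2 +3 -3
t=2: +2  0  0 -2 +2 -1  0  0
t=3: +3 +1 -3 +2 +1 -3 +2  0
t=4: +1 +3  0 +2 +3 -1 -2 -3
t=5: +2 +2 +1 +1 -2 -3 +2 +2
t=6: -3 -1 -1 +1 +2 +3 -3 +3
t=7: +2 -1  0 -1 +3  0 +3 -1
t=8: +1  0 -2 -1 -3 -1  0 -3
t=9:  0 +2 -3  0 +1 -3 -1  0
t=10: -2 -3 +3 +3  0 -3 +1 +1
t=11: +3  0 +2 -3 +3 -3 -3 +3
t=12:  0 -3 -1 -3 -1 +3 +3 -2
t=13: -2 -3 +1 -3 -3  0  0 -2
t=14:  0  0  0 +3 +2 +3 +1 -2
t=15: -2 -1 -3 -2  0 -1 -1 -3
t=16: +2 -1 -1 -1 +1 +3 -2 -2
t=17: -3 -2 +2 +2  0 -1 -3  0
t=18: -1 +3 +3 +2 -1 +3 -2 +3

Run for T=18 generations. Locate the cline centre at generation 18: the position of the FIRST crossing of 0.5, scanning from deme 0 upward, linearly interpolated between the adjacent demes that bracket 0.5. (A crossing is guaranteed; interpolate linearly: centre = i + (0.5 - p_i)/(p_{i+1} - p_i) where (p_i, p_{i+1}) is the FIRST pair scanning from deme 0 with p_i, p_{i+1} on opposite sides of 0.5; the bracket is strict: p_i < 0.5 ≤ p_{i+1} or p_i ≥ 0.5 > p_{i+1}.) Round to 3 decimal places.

t=0: k=[41 41 41 0 0 0 0 0]
t=1: x=[41.0000 41.0000 38.3350 2.6650 0.0000 0.0000 0.0000 0.0000] k=[41 41 39 6 0 0 0 0]
t=2: x=[41.0000 40.8700 36.9850 7.7550 0.3900 0.0000 0.0000 0.0000] k=[41 41 37 6 2 0 0 0]
t=3: x=[41.0000 40.7400 35.2450 7.7550 2.1300 0.1300 0.0000 0.0000] k=[41 41 32 10 3 0 0 0]
t=4: x=[41.0000 40.4150 31.1550 10.9750 3.2600 0.1950 0.0000 0.0000] k=[41 41 31 13 6 0 0 0]
t=5: x=[41.0000 40.3500 30.4800 13.7150 6.0650 0.3900 0.0000 0.0000] k=[41 41 31 15 4 0 0 0]
t=6: x=[41.0000 40.3500 30.6100 15.3250 4.4550 0.2600 0.0000 0.0000] k=[41 39 30 16 6 3 0 0]
t=7: x=[40.8700 38.5450 29.6750 16.2600 6.4550 3.0000 0.1950 0.0000] k=[41 38 30 15 9 3 3 0]
t=8: x=[40.8050 37.6750 29.5450 15.5850 9.0000 3.3900 2.8050 0.1950] k=[41 38 28 15 6 2 3 0]
t=9: x=[40.8050 37.5450 27.8050 15.2600 6.3250 2.3250 2.7400 0.1950] k=[41 40 25 15 7 0 2 0]
t=10: x=[40.9350 39.0900 25.3250 15.1300 7.0650 0.5850 1.7400 0.1300] k=[39 36 28 18 7 0 3 1]
t=11: x=[38.8050 35.6750 27.8700 17.9350 7.2600 0.6500 2.6750 1.1300] k=[41 36 30 15 10 0 0 4]
t=12: x=[40.6750 35.9350 29.4150 15.6500 9.6750 0.6500 0.2600 3.7400] k=[41 33 28 13 9 4 3 2]
t=13: x=[40.4800 33.1950 27.3500 13.7150 8.9350 4.2600 3.0000 2.0650] k=[38 30 28 11 6 4 3 0]
t=14: x=[37.4800 30.3900 27.0250 11.7800 6.1950 4.0650 2.8700 0.1950] k=[37 30 27 15 8 7 4 0]
t=15: x=[36.5450 30.2600 26.4150 15.3250 8.3900 6.8700 3.9350 0.2600] k=[35 29 23 13 8 6 3 0]
t=16: x=[34.6100 29.0000 22.7400 13.3250 8.1950 5.9350 3.0000 0.1950] k=[37 28 22 12 9 9 1 0]
t=17: x=[36.4150 28.1950 21.7400 12.4550 9.1950 8.4800 1.4550 0.0650] k=[33 26 24 14 9 7 0 0]
t=18: x=[32.5450 26.3250 23.4800 14.3250 9.1950 6.6750 0.4550 0.0000] k=[32 29 26 16 8 10 0 0]

2.550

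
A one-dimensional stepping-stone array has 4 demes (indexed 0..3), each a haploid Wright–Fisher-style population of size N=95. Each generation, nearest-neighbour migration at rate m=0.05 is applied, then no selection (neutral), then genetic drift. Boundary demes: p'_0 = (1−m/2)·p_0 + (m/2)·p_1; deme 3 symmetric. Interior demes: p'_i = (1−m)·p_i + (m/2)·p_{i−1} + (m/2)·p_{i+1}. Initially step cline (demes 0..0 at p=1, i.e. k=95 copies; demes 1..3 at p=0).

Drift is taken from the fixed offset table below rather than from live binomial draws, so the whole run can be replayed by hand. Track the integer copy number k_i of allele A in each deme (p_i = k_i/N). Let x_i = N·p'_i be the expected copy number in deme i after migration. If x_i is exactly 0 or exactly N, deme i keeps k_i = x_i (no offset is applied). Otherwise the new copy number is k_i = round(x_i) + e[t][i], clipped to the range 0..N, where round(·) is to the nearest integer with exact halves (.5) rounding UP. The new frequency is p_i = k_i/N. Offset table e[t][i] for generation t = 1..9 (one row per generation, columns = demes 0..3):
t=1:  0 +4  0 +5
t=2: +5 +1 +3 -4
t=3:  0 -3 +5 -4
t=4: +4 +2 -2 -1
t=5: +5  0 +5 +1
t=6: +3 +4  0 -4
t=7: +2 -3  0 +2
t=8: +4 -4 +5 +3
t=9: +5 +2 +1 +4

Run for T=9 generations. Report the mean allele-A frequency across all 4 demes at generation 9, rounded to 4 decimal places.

0.3737

t=0: k=[95 0 0 0]
t=1: x=[92.6250 2.3750 0.0000 0.0000] k=[93 6 0 0]
t=2: x=[90.8250 8.0250 0.1500 0.0000] k=[95 9 3 0]
t=3: x=[92.8500 11.0000 3.0750 0.0750] k=[93 8 8 0]
t=4: x=[90.8750 10.1250 7.8000 0.2000] k=[95 12 6 0]
t=5: x=[92.9250 13.9250 6.0000 0.1500] k=[95 14 11 1]
t=6: x=[92.9750 15.9500 10.8250 1.2500] k=[95 20 11 0]
t=7: x=[93.1250 21.6500 10.9500 0.2750] k=[95 19 11 2]
t=8: x=[93.1000 20.7000 10.9750 2.2250] k=[95 17 16 5]
t=9: x=[93.0500 18.9250 15.7500 5.2750] k=[95 21 17 9]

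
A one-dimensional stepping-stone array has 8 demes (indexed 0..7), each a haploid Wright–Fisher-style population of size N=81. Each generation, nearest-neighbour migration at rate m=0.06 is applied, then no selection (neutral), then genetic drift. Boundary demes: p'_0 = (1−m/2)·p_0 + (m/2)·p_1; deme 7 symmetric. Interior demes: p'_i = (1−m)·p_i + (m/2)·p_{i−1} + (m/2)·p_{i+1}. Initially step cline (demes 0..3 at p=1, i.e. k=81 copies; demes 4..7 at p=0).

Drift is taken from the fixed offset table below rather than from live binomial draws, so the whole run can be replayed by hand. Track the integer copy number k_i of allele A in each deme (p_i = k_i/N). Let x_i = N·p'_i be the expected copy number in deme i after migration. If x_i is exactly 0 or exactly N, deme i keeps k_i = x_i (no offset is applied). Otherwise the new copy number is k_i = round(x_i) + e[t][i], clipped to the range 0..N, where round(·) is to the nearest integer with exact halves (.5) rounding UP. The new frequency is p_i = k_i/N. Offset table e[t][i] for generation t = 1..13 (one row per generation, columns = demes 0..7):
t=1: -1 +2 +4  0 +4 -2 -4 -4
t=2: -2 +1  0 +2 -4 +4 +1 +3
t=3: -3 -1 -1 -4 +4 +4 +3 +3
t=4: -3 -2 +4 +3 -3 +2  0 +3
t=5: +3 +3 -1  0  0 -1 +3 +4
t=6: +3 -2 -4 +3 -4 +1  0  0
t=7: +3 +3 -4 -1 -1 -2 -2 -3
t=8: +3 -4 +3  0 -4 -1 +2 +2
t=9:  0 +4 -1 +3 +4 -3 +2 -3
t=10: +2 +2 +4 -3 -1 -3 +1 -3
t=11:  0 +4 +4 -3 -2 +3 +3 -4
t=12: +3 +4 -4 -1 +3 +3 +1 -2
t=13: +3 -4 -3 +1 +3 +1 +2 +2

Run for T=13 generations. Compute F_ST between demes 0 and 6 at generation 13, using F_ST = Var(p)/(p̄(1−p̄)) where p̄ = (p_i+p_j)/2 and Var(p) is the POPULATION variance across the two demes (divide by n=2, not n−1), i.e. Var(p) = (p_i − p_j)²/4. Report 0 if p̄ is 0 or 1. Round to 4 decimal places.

0.7234

t=0: k=[81 81 81 81 0 0 0 0]
t=1: x=[81.0000 81.0000 81.0000 78.5700 2.4300 0.0000 0.0000 0.0000] k=[81 81 81 79 6 0 0 0]
t=2: x=[81.0000 81.0000 80.9400 76.8700 8.0100 0.1800 0.0000 0.0000] k=[81 81 81 79 4 4 0 0]
t=3: x=[81.0000 81.0000 80.9400 76.8100 6.2500 3.8800 0.1200 0.0000] k=[81 81 80 73 10 8 3 0]
t=4: x=[81.0000 80.9700 79.8200 71.3200 11.8300 7.9100 3.0600 0.0900] k=[81 79 81 74 9 10 3 3]
t=5: x=[80.9400 79.1200 80.7300 72.2600 10.9800 9.7600 3.2100 3.0000] k=[81 81 80 72 11 9 6 7]
t=6: x=[81.0000 80.9700 79.7900 70.4100 12.7700 8.9700 6.1200 6.9700] k=[81 79 76 73 9 10 6 7]
t=7: x=[80.9400 78.9700 76.0000 71.1700 10.9500 9.8500 6.1500 6.9700] k=[81 81 72 70 10 8 4 4]
t=8: x=[81.0000 80.7300 72.2100 68.2600 11.7400 7.9400 4.1200 4.0000] k=[81 77 75 68 8 7 6 6]
t=9: x=[80.8800 77.0600 74.8500 66.4100 9.7700 7.0000 6.0300 6.0000] k=[81 81 74 69 14 4 8 3]
t=10: x=[81.0000 80.7900 74.0600 67.5000 15.3500 4.4200 7.7300 3.1500] k=[81 81 78 65 14 1 9 0]
t=11: x=[81.0000 80.9100 77.7000 63.8600 15.1400 1.6300 8.4900 0.2700] k=[81 81 81 61 13 5 11 0]
t=12: x=[81.0000 81.0000 80.4000 60.1600 14.2000 5.4200 10.4900 0.3300] k=[81 81 76 59 17 8 11 0]
t=13: x=[81.0000 80.8500 75.6400 58.2500 17.9900 8.3600 10.5800 0.3300] k=[81 77 73 59 21 9 13 2]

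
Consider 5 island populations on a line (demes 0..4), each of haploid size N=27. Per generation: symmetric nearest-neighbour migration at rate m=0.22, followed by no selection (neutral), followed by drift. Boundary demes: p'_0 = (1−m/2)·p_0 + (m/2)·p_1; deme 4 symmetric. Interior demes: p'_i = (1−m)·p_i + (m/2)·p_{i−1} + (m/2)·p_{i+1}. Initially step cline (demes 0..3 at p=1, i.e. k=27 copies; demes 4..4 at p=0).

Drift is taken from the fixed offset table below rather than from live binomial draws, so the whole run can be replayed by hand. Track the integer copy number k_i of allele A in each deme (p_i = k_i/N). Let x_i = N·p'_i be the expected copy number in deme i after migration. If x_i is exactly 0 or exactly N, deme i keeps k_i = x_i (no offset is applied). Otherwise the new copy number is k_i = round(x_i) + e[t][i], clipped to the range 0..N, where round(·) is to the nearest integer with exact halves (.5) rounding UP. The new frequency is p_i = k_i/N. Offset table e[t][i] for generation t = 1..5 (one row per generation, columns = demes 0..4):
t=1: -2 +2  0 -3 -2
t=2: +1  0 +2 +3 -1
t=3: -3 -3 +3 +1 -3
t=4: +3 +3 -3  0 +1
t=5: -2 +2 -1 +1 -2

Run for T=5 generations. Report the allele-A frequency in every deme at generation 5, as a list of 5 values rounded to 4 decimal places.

t=0: k=[27 27 27 27 0]
t=1: x=[27.0000 27.0000 27.0000 24.0300 2.9700] k=[27 27 27 21 1]
t=2: x=[27.0000 27.0000 26.3400 19.4600 3.2000] k=[27 27 27 22 2]
t=3: x=[27.0000 27.0000 26.4500 20.3500 4.2000] k=[27 27 27 21 1]
t=4: x=[27.0000 27.0000 26.3400 19.4600 3.2000] k=[27 27 23 19 4]
t=5: x=[27.0000 26.5600 23.0000 17.7900 5.6500] k=[27 27 22 19 4]

[1.0000, 1.0000, 0.8148, 0.7037, 0.1481]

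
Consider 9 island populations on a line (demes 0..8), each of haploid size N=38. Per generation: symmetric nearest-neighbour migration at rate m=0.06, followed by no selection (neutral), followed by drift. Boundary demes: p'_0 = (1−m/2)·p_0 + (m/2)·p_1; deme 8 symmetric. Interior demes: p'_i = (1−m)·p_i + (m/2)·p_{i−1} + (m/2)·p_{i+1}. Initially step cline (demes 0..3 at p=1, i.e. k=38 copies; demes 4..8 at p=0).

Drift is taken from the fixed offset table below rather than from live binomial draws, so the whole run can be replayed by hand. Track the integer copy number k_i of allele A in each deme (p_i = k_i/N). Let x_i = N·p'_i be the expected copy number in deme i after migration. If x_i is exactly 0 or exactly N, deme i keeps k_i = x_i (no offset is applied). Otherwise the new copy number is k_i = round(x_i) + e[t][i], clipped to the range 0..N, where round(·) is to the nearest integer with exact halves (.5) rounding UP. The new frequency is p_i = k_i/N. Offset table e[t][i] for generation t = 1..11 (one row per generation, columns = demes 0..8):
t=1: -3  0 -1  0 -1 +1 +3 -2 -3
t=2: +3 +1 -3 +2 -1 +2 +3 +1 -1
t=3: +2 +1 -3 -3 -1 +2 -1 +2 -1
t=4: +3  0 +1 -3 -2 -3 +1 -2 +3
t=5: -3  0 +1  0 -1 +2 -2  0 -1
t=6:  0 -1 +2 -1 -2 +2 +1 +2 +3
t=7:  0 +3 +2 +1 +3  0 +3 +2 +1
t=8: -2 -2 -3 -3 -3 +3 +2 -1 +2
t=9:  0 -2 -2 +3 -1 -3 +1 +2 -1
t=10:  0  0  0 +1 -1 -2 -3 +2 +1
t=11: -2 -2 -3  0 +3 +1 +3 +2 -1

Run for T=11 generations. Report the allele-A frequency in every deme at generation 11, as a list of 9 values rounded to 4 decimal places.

[0.9474, 0.8947, 0.7895, 0.6842, 0.1579, 0.0263, 0.0789, 0.1053, 0.0000]

t=0: k=[38 38 38 38 0 0 0 0 0]
t=1: x=[38.0000 38.0000 38.0000 36.8600 1.1400 0.0000 0.0000 0.0000 0.0000] k=[38 38 38 37 0 0 0 0 0]
t=2: x=[38.0000 38.0000 37.9700 35.9200 1.1100 0.0000 0.0000 0.0000 0.0000] k=[38 38 35 38 0 0 0 0 0]
t=3: x=[38.0000 37.9100 35.1800 36.7700 1.1400 0.0000 0.0000 0.0000 0.0000] k=[38 38 32 34 0 0 0 0 0]
t=4: x=[38.0000 37.8200 32.2400 32.9200 1.0200 0.0000 0.0000 0.0000 0.0000] k=[38 38 33 30 0 0 0 0 0]
t=5: x=[38.0000 37.8500 33.0600 29.1900 0.9000 0.0000 0.0000 0.0000 0.0000] k=[38 38 34 29 0 0 0 0 0]
t=6: x=[38.0000 37.8800 33.9700 28.2800 0.8700 0.0000 0.0000 0.0000 0.0000] k=[38 37 36 27 0 0 0 0 0]
t=7: x=[37.9700 37.0000 35.7600 26.4600 0.8100 0.0000 0.0000 0.0000 0.0000] k=[38 38 38 27 4 0 0 0 0]
t=8: x=[38.0000 38.0000 37.6700 26.6400 4.5700 0.1200 0.0000 0.0000 0.0000] k=[38 38 35 24 2 3 0 0 0]
t=9: x=[38.0000 37.9100 34.7600 23.6700 2.6900 2.8800 0.0900 0.0000 0.0000] k=[38 36 33 27 2 0 1 0 0]
t=10: x=[37.9400 35.9700 32.9100 26.4300 2.6900 0.0900 0.9400 0.0300 0.0000] k=[38 36 33 27 2 0 0 2 0]
t=11: x=[37.9400 35.9700 32.9100 26.4300 2.6900 0.0600 0.0600 1.8800 0.0600] k=[36 34 30 26 6 1 3 4 0]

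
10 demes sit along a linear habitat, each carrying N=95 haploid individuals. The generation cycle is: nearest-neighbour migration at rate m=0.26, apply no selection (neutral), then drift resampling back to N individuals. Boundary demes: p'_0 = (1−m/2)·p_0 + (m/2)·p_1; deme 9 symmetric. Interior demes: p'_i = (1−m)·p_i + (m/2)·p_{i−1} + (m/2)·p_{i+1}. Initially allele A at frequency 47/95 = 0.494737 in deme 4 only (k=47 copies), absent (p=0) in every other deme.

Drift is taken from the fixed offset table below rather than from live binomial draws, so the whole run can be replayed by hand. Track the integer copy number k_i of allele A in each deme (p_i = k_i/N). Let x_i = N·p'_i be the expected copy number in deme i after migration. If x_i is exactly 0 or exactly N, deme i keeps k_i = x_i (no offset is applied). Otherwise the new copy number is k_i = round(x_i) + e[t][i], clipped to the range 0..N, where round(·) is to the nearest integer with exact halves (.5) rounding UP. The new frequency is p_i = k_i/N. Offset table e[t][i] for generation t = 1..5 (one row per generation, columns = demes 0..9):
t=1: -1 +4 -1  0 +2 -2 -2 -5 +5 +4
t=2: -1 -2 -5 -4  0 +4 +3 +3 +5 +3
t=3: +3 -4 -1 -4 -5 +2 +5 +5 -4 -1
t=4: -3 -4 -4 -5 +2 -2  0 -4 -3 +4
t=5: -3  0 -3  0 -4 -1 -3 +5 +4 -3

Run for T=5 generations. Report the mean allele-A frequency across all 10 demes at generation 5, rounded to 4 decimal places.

t=0: k=[0 0 0 0 47 0 0 0 0 0]
t=1: x=[0.0000 0.0000 0.0000 6.1100 34.7800 6.1100 0.0000 0.0000 0.0000 0.0000] k=[0 0 0 6 37 4 0 0 0 0]
t=2: x=[0.0000 0.0000 0.7800 9.2500 28.6800 7.7700 0.5200 0.0000 0.0000 0.0000] k=[0 0 0 5 29 12 4 0 0 0]
t=3: x=[0.0000 0.0000 0.6500 7.4700 23.6700 13.1700 4.5200 0.5200 0.0000 0.0000] k=[0 0 0 3 19 15 10 6 0 0]
t=4: x=[0.0000 0.0000 0.3900 4.6900 16.4000 14.8700 10.1300 5.7400 0.7800 0.0000] k=[0 0 0 0 18 13 10 2 0 0]
t=5: x=[0.0000 0.0000 0.0000 2.3400 15.0100 13.2600 9.3500 2.7800 0.2600 0.0000] k=[0 0 0 2 11 12 6 8 4 0]

0.0453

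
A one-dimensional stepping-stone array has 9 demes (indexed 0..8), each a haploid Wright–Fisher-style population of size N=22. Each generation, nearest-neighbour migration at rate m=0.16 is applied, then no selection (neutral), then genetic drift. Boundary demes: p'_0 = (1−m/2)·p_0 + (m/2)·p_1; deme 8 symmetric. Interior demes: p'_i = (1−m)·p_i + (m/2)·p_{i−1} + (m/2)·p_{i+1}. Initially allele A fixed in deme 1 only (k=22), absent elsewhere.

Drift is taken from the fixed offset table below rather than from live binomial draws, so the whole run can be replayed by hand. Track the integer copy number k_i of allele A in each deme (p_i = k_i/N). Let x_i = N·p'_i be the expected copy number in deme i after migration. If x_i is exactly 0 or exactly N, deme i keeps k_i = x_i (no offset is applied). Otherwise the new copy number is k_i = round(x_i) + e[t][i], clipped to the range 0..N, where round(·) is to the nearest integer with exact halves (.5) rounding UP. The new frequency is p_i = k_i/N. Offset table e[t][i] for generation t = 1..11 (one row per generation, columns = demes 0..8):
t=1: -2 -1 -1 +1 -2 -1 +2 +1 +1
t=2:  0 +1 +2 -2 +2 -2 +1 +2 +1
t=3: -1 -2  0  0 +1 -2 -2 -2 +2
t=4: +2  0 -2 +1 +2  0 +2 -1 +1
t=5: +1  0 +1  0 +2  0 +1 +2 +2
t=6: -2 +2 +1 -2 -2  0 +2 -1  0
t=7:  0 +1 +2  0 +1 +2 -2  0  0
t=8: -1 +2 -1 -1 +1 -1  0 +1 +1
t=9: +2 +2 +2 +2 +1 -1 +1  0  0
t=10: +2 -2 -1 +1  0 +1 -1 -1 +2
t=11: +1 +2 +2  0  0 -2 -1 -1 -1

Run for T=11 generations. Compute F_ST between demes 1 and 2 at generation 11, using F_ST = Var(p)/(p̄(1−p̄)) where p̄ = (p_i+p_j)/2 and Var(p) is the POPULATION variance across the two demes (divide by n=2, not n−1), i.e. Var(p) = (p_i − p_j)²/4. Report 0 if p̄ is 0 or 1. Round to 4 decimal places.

0.0083

t=0: k=[0 22 0 0 0 0 0 0 0]
t=1: x=[1.7600 18.4800 1.7600 0.0000 0.0000 0.0000 0.0000 0.0000 0.0000] k=[0 17 1 0 0 0 0 0 0]
t=2: x=[1.3600 14.3600 2.2000 0.0800 0.0000 0.0000 0.0000 0.0000 0.0000] k=[1 15 4 0 0 0 0 0 0]
t=3: x=[2.1200 13.0000 4.5600 0.3200 0.0000 0.0000 0.0000 0.0000 0.0000] k=[1 11 5 0 0 0 0 0 0]
t=4: x=[1.8000 9.7200 5.0800 0.4000 0.0000 0.0000 0.0000 0.0000 0.0000] k=[4 10 3 1 0 0 0 0 0]
t=5: x=[4.4800 8.9600 3.4000 1.0800 0.0800 0.0000 0.0000 0.0000 0.0000] k=[5 9 4 1 2 0 0 0 0]
t=6: x=[5.3200 8.2800 4.1600 1.3200 1.7600 0.1600 0.0000 0.0000 0.0000] k=[3 10 5 0 0 0 0 0 0]
t=7: x=[3.5600 9.0400 5.0000 0.4000 0.0000 0.0000 0.0000 0.0000 0.0000] k=[4 10 7 0 0 0 0 0 0]
t=8: x=[4.4800 9.2800 6.6800 0.5600 0.0000 0.0000 0.0000 0.0000 0.0000] k=[3 11 6 0 0 0 0 0 0]
t=9: x=[3.6400 9.9600 5.9200 0.4800 0.0000 0.0000 0.0000 0.0000 0.0000] k=[6 12 8 2 0 0 0 0 0]
t=10: x=[6.4800 11.2000 7.8400 2.3200 0.1600 0.0000 0.0000 0.0000 0.0000] k=[8 9 7 3 0 0 0 0 0]
t=11: x=[8.0800 8.7600 6.8400 3.0800 0.2400 0.0000 0.0000 0.0000 0.0000] k=[9 11 9 3 0 0 0 0 0]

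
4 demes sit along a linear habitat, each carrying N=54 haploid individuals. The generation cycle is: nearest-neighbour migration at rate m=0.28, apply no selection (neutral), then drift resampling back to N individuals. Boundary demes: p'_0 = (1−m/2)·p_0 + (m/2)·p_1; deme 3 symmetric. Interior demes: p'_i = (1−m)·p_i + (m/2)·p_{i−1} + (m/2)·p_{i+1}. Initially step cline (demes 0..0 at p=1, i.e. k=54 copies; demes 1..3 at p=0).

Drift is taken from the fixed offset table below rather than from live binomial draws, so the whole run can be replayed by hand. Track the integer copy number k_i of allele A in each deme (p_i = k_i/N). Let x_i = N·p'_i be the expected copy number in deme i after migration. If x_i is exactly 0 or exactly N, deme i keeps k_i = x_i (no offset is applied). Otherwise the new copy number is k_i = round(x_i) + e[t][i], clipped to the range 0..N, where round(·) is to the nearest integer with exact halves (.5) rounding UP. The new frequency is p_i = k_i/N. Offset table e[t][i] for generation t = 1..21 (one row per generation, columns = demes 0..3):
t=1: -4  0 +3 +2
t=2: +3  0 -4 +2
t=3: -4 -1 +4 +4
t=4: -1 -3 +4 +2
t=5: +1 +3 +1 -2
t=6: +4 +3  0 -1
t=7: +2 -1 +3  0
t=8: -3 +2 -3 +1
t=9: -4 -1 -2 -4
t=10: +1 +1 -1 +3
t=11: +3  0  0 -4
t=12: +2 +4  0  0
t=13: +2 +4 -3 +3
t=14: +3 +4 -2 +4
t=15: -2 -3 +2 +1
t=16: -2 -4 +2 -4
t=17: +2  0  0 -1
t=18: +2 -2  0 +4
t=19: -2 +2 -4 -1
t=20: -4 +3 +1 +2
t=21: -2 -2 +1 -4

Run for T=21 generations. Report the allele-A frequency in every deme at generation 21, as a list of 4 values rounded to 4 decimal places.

[0.3148, 0.3333, 0.2778, 0.1852]

t=0: k=[54 0 0 0]
t=1: x=[46.4400 7.5600 0.0000 0.0000] k=[42 8 0 0]
t=2: x=[37.2400 11.6400 1.1200 0.0000] k=[40 12 0 0]
t=3: x=[36.0800 14.2400 1.6800 0.0000] k=[32 13 6 0]
t=4: x=[29.3400 14.6800 6.1400 0.8400] k=[28 12 10 3]
t=5: x=[25.7600 13.9600 9.3000 3.9800] k=[27 17 10 2]
t=6: x=[25.6000 17.4200 9.8600 3.1200] k=[30 20 10 2]
t=7: x=[28.6000 20.0000 10.2800 3.1200] k=[31 19 13 3]
t=8: x=[29.3200 19.8400 12.4400 4.4000] k=[26 22 9 5]
t=9: x=[25.4400 20.7400 10.2600 5.5600] k=[21 20 8 2]
t=10: x=[20.8600 18.4600 8.8400 2.8400] k=[22 19 8 6]
t=11: x=[21.5800 17.8800 9.2600 6.2800] k=[25 18 9 2]
t=12: x=[24.0200 17.7200 9.2800 2.9800] k=[26 22 9 3]
t=13: x=[25.4400 20.7400 9.9800 3.8400] k=[27 25 7 7]
t=14: x=[26.7200 22.7600 9.5200 7.0000] k=[30 27 8 11]
t=15: x=[29.5800 24.7600 11.0800 10.5800] k=[28 22 13 12]
t=16: x=[27.1600 21.5800 14.1200 12.1400] k=[25 18 16 8]
t=17: x=[24.0200 18.7000 15.1600 9.1200] k=[26 19 15 8]
t=18: x=[25.0200 19.4200 14.5800 8.9800] k=[27 17 15 13]
t=19: x=[25.6000 18.1200 15.0000 13.2800] k=[24 20 11 12]
t=20: x=[23.4400 19.3000 12.4000 11.8600] k=[19 22 13 14]
t=21: x=[19.4200 20.3200 14.4000 13.8600] k=[17 18 15 10]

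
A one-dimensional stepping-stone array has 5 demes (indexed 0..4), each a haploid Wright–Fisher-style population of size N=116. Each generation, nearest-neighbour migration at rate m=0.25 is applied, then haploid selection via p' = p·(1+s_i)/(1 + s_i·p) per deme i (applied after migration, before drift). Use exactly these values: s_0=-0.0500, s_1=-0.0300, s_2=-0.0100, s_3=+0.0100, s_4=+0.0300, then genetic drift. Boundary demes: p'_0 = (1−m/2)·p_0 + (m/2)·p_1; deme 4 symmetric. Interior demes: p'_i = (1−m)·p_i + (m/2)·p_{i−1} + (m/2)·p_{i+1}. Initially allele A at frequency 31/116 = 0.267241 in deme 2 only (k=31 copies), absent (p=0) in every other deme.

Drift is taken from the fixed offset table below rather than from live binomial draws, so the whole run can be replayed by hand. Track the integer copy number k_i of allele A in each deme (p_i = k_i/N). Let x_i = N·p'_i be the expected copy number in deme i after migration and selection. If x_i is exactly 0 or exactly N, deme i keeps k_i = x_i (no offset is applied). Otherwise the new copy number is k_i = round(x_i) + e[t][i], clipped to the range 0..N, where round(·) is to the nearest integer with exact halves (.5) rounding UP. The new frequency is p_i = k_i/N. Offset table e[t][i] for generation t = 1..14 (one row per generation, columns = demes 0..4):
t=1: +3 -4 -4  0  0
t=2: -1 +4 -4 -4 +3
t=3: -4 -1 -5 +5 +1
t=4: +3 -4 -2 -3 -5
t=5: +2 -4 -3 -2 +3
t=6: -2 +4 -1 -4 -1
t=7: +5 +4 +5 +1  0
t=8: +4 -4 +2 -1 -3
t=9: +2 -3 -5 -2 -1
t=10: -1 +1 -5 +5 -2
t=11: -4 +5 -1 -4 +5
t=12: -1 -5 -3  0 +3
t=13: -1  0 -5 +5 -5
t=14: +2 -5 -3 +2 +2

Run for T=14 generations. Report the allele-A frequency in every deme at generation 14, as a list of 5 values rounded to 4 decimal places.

t=0: k=[0 0 31 0 0]
t=1: x=[0.0000 3.7625 23.0637 3.9124 0.0000] k=[0 0 19 4 0]
t=2: x=[0.0000 2.3052 14.6211 5.4262 0.5149] k=[0 6 11 1 4]
t=3: x=[0.7127 5.7074 9.0409 2.6507 3.7303] k=[0 5 4 8 5]
t=4: x=[0.5939 4.1270 4.5806 7.1918 5.5286] k=[4 0 3 4 1]
t=5: x=[3.3300 0.8489 2.7231 3.5339 1.4157] k=[5 0 0 2 4]
t=6: x=[4.1641 0.6063 0.2475 2.0197 3.8588] k=[2 5 0 0 3]
t=7: x=[2.2586 3.8840 0.6188 0.3787 2.7019] k=[7 8 6 1 3]
t=8: x=[6.7896 7.4109 5.5715 1.8934 2.8305] k=[11 3 8 1 0]
t=9: x=[9.5411 4.4916 6.4386 1.7672 0.1287] k=[12 1 1 0 0]
t=10: x=[10.1402 2.3052 0.8663 0.1262 0.0000] k=[9 3 0 5 0]
t=11: x=[7.8655 3.2766 0.9901 3.7863 0.6436] k=[4 8 0 0 6]
t=12: x=[4.2833 6.3156 0.9901 0.7575 5.4002] k=[3 1 0 1 8]
t=13: x=[2.6156 1.0916 0.2475 1.7672 7.3253] k=[2 1 0 7 2]
t=14: x=[1.7827 0.9703 0.9901 5.5524 2.7019] k=[4 0 0 8 5]

[0.0345, 0.0000, 0.0000, 0.0690, 0.0431]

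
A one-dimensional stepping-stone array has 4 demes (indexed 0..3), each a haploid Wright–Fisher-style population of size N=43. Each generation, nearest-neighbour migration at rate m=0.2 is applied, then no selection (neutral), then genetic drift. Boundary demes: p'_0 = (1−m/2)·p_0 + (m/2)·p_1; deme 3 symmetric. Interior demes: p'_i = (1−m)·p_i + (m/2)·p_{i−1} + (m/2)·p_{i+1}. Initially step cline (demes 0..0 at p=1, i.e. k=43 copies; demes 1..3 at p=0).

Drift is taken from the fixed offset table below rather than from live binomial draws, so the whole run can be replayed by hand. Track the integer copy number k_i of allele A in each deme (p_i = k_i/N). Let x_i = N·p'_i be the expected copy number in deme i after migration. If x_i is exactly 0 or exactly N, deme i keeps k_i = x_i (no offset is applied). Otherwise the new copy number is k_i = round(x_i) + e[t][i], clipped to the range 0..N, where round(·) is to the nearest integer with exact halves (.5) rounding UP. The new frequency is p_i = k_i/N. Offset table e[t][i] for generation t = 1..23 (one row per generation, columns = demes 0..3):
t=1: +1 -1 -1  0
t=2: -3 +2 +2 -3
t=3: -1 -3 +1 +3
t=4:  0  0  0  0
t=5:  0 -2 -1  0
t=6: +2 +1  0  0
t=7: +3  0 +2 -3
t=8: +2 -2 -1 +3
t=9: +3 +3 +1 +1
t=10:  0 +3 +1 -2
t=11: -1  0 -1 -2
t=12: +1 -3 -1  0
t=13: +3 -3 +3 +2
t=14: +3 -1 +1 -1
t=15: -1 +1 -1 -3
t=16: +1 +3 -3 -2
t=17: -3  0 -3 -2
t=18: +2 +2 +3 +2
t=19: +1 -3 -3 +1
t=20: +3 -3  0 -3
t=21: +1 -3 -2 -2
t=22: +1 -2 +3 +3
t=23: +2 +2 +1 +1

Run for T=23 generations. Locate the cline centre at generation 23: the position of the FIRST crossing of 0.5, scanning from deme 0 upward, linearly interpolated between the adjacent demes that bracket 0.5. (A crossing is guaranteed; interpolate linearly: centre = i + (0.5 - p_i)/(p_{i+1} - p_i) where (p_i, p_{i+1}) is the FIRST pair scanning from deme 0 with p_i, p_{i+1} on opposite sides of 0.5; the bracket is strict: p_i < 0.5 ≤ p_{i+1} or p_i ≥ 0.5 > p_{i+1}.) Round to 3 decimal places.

0.375

t=0: k=[43 0 0 0]
t=1: x=[38.7000 4.3000 0.0000 0.0000] k=[40 3 0 0]
t=2: x=[36.3000 6.4000 0.3000 0.0000] k=[33 8 2 0]
t=3: x=[30.5000 9.9000 2.4000 0.2000] k=[30 7 3 3]
t=4: x=[27.7000 8.9000 3.4000 3.0000] k=[28 9 3 3]
t=5: x=[26.1000 10.3000 3.6000 3.0000] k=[26 8 3 3]
t=6: x=[24.2000 9.3000 3.5000 3.0000] k=[26 10 4 3]
t=7: x=[24.4000 11.0000 4.5000 3.1000] k=[27 11 7 0]
t=8: x=[25.4000 12.2000 6.7000 0.7000] k=[27 10 6 4]
t=9: x=[25.3000 11.3000 6.2000 4.2000] k=[28 14 7 5]
t=10: x=[26.6000 14.7000 7.5000 5.2000] k=[27 18 9 3]
t=11: x=[26.1000 18.0000 9.3000 3.6000] k=[25 18 8 2]
t=12: x=[24.3000 17.7000 8.4000 2.6000] k=[25 15 7 3]
t=13: x=[24.0000 15.2000 7.4000 3.4000] k=[27 12 10 5]
t=14: x=[25.5000 13.3000 9.7000 5.5000] k=[29 12 11 5]
t=15: x=[27.3000 13.6000 10.5000 5.6000] k=[26 15 10 3]
t=16: x=[24.9000 15.6000 9.8000 3.7000] k=[26 19 7 2]
t=17: x=[25.3000 18.5000 7.7000 2.5000] k=[22 19 5 1]
t=18: x=[21.7000 17.9000 6.0000 1.4000] k=[24 20 9 3]
t=19: x=[23.6000 19.3000 9.5000 3.6000] k=[25 16 7 5]
t=20: x=[24.1000 16.0000 7.7000 5.2000] k=[27 13 8 2]
t=21: x=[25.6000 13.9000 7.9000 2.6000] k=[27 11 6 1]
t=22: x=[25.4000 12.1000 6.0000 1.5000] k=[26 10 9 5]
t=23: x=[24.4000 11.5000 8.7000 5.4000] k=[26 14 10 6]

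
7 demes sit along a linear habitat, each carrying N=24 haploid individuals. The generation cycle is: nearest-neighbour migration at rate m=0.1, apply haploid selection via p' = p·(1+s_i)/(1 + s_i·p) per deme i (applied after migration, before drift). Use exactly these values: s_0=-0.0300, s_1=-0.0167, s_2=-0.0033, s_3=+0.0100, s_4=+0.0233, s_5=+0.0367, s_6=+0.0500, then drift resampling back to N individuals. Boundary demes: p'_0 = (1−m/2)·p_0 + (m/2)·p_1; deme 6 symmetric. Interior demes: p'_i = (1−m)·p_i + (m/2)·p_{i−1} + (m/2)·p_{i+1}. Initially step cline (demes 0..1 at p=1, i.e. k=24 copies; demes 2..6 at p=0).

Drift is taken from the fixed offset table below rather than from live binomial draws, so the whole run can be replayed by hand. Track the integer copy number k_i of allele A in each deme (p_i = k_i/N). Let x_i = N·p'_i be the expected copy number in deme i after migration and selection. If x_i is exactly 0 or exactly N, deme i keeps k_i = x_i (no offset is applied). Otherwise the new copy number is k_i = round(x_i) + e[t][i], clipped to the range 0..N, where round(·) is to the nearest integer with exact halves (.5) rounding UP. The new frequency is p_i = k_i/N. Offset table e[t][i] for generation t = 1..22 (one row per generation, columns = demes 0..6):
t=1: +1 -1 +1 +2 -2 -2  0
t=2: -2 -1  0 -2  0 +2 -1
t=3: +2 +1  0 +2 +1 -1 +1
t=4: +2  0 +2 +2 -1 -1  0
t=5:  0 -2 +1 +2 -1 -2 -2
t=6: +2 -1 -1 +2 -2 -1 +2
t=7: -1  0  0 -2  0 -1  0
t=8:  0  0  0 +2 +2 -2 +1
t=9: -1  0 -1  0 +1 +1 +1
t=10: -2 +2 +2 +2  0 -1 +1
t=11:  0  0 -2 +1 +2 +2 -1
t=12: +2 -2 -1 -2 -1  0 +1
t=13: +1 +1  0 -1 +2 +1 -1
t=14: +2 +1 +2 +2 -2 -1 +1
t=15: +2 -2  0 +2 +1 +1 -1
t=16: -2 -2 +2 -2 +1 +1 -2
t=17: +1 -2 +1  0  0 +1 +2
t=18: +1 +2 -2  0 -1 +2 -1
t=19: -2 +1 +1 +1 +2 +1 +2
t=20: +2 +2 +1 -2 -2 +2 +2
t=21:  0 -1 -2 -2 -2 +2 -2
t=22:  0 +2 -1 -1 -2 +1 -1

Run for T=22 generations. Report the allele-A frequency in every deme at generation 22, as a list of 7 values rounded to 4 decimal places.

[0.8750, 0.7083, 0.3750, 0.2500, 0.1250, 0.5000, 0.1250]

t=0: k=[24 24 0 0 0 0 0]
t=1: x=[24.0000 22.7807 1.1962 0.0000 0.0000 0.0000 0.0000] k=[24 22 2 0 0 0 0]
t=2: x=[23.8969 21.0568 2.8916 0.1010 0.0000 0.0000 0.0000] k=[22 20 3 0 0 0 0]
t=3: x=[21.8409 19.1855 3.6897 0.1515 0.0000 0.0000 0.0000] k=[24 20 4 2 0 0 0]
t=4: x=[23.7939 19.3371 4.6875 2.0183 0.1023 0.0000 0.0000] k=[24 19 7 4 0 0 0]
t=5: x=[23.7424 18.5797 7.4330 3.9829 0.2046 0.0000 0.0000] k=[24 17 8 6 0 0 0]
t=6: x=[23.6393 16.8155 8.3320 5.8439 0.3069 0.0000 0.0000] k=[24 16 7 8 0 0 0]
t=7: x=[23.5878 15.8597 7.4830 7.6016 0.4092 0.0000 0.0000] k=[23 16 7 6 0 0 0]
t=8: x=[22.6107 15.8094 7.3831 5.7936 0.3069 0.0000 0.0000] k=[23 16 7 8 2 0 0]
t=9: x=[22.6107 15.8094 7.4830 7.7020 2.2465 0.1037 0.0000] k=[22 16 6 8 3 1 0]
t=10: x=[21.6359 15.7088 6.5842 7.7020 3.2136 1.0868 0.0525] k=[20 18 9 10 3 0 1]
t=11: x=[19.7954 17.5710 9.4810 9.6574 3.2644 0.2073 0.9955] k=[20 18 7 11 5 2 0]
t=12: x=[19.7954 17.4703 7.7327 10.5588 5.2438 2.1186 0.1050] k=[22 15 7 9 4 2 1]
t=13: x=[21.5846 14.8549 7.4830 8.7051 4.2297 2.1186 1.1001] k=[23 16 7 8 6 3 0]
t=14: x=[22.6107 15.8094 7.4830 7.9027 6.0537 3.0959 0.1575] k=[24 17 9 10 4 2 1]
t=15: x=[23.6393 16.8659 9.4311 9.7075 4.2804 2.1186 1.1001] k=[24 15 9 12 5 3 0]
t=16: x=[23.5364 15.0557 9.4311 11.5596 5.3451 3.0445 0.1575] k=[22 13 11 10 6 4 0]
t=17: x=[21.4822 13.2501 11.0303 9.9078 6.2054 4.0192 0.2099] k=[22 11 12 10 6 5 2]
t=18: x=[21.3797 11.4991 11.8302 9.9579 6.2559 5.0421 2.2474] k=[22 13 10 10 5 7 1]
t=19: x=[21.4822 13.2001 10.1306 9.8077 5.4464 6.7739 1.3613] k=[19 14 11 11 7 8 3]
t=20: x=[18.6240 14.0019 11.1303 10.8591 7.3671 7.8897 3.3895] k=[21 16 12 9 5 10 5]
t=21: x=[20.6635 15.9602 12.0302 9.0059 5.5476 9.7076 5.4529] k=[21 15 10 7 4 12 3]
t=22: x=[20.6123 14.9553 10.0807 7.0494 4.6355 11.3654 3.5966] k=[21 17 9 6 3 12 3]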